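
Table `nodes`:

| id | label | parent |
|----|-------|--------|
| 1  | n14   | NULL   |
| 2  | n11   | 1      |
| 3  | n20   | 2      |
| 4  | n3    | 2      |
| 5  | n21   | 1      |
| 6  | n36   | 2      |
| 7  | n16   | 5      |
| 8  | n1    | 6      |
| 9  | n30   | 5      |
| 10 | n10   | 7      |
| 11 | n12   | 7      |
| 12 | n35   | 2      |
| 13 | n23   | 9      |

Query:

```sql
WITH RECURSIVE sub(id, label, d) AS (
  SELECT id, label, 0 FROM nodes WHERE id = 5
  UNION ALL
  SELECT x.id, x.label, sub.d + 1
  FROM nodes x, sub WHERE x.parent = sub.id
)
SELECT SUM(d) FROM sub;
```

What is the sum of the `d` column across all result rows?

Base: id=5 (n21) at d 0.
Iteration 1: rows with parent in {5} -> n16 (id 7, d 1), n30 (id 9, d 1).
Iteration 2: rows with parent in {7,9} -> n10 (id 10, d 2), n12 (id 11, d 2), n23 (id 13, d 2).
Iteration 3: no rows with parent in {10,11,13}; recursion stops.
SUM(d) = 0 + 1 + 1 + 2 + 2 + 2 = 8.

8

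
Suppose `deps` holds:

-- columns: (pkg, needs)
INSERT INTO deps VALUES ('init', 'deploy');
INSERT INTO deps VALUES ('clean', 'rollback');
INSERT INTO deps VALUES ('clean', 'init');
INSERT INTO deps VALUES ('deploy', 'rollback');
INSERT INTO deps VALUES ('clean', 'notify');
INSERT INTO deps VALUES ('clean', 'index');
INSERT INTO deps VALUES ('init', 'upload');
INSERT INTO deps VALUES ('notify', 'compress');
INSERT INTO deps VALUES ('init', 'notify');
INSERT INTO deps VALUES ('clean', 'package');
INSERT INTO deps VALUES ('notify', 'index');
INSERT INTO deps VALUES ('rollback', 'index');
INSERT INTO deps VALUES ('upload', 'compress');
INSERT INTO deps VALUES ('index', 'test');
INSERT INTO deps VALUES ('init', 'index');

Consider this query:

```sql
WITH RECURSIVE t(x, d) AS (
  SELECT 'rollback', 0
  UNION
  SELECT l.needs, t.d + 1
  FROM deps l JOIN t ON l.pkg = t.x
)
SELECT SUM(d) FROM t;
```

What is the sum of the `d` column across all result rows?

3

Base: (rollback, d=0).
Iteration 1: edges from {rollback} -> (index, d=1).
Iteration 2: edges from {index} -> (test, d=2).
Iteration 3: no outgoing edges from {test}; recursion stops.
SUM(d) = 0 + 1 + 2 = 3.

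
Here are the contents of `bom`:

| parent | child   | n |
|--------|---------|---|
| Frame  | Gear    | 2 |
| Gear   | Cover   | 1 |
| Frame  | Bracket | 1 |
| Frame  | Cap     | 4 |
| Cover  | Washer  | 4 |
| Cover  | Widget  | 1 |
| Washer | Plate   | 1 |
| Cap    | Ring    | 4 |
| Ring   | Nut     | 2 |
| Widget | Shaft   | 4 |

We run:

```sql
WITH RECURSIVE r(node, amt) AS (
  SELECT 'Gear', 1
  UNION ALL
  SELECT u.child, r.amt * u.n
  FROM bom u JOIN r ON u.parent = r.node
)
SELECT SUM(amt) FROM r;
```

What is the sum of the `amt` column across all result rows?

Base: (Gear, amt=1).
Iteration 1: components of {Gear} -> Cover = 1*1 = 1.
Iteration 2: components of {Cover} -> Washer = 1*4 = 4, Widget = 1*1 = 1.
Iteration 3: components of {Washer,Widget} -> Plate = 4*1 = 4, Shaft = 1*4 = 4.
Iteration 4: no further components; recursion stops.
SUM(amt) = 1 + 1 + 4 + 1 + 4 + 4 = 15.

15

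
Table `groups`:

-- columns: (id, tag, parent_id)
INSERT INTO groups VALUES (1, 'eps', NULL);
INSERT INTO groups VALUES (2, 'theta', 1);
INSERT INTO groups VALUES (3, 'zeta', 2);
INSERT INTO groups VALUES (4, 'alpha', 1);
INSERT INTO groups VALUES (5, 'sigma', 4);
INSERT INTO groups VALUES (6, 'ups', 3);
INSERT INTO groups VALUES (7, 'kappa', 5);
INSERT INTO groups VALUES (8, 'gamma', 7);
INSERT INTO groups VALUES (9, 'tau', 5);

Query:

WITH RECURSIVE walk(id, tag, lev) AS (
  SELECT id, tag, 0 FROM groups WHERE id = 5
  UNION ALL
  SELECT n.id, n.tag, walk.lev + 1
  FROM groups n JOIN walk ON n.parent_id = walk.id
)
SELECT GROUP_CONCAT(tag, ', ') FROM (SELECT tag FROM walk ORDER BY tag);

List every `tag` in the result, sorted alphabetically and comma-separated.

gamma, kappa, sigma, tau

Base: id=5 (sigma) at lev 0.
Iteration 1: rows with parent_id in {5} -> kappa (id 7, lev 1), tau (id 9, lev 1).
Iteration 2: rows with parent_id in {7,9} -> gamma (id 8, lev 2).
Iteration 3: no rows with parent_id in {8}; recursion stops.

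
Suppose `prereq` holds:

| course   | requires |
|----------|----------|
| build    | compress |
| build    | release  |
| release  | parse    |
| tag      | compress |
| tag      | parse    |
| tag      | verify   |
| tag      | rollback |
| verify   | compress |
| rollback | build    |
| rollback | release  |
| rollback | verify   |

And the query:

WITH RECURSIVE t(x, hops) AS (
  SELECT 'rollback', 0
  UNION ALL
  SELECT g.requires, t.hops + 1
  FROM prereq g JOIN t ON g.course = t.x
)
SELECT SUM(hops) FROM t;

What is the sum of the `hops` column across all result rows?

Base: (rollback, hops=0).
Iteration 1: edges from {rollback} -> (build, hops=1), (release, hops=1), (verify, hops=1).
Iteration 2: edges from {build,release,verify} -> (compress, hops=2) x2, (parse, hops=2), (release, hops=2). [UNION ALL keeps all 4 new rows, including repeats]
Iteration 3: edges from {compress,parse,release} -> (parse, hops=3).
Iteration 4: no outgoing edges from {parse}; recursion stops.
SUM(hops) = 0 + 1 + 1 + 1 + 2 + 2 + 2 + 2 + 3 = 14.

14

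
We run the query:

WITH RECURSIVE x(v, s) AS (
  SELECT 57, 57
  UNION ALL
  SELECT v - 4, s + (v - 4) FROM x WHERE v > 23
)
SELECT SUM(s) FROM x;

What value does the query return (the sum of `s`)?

2475

Base: v=57, s=57.
Iteration 1: 57 > 23 holds -> v = 57 - 4 = 53, s = 57 + 53 = 110.
Iteration 2: 53 > 23 holds -> v = 53 - 4 = 49, s = 110 + 49 = 159.
Iteration 3: 49 > 23 holds -> v = 49 - 4 = 45, s = 159 + 45 = 204.
Iteration 4: 45 > 23 holds -> v = 45 - 4 = 41, s = 204 + 41 = 245.
Iteration 5: 41 > 23 holds -> v = 41 - 4 = 37, s = 245 + 37 = 282.
Iteration 6: 37 > 23 holds -> v = 37 - 4 = 33, s = 282 + 33 = 315.
Iteration 7: 33 > 23 holds -> v = 33 - 4 = 29, s = 315 + 29 = 344.
Iteration 8: 29 > 23 holds -> v = 29 - 4 = 25, s = 344 + 25 = 369.
Iteration 9: 25 > 23 holds -> v = 25 - 4 = 21, s = 369 + 21 = 390.
Iteration 10: 21 > 23 fails; recursion stops.
SUM(s) = 57 + 110 + 159 + 204 + 245 + 282 + 315 + 344 + 369 + 390 = 2475.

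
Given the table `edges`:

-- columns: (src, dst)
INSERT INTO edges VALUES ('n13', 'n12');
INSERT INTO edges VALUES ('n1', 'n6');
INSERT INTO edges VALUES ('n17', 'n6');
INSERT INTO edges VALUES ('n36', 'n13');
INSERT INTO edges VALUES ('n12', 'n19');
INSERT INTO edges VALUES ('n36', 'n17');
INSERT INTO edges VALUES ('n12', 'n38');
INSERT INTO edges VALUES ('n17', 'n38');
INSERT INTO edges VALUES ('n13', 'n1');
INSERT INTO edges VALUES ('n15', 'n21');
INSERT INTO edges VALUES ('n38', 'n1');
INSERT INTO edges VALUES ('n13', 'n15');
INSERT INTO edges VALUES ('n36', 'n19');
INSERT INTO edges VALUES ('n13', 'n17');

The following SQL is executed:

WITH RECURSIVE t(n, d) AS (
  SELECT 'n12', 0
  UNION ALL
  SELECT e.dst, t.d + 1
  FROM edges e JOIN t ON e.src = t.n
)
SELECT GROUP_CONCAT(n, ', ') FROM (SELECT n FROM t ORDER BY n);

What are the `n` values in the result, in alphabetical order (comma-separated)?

n1, n12, n19, n38, n6

Base: (n12, d=0).
Iteration 1: edges from {n12} -> (n19, d=1), (n38, d=1).
Iteration 2: edges from {n19,n38} -> (n1, d=2).
Iteration 3: edges from {n1} -> (n6, d=3).
Iteration 4: no outgoing edges from {n6}; recursion stops.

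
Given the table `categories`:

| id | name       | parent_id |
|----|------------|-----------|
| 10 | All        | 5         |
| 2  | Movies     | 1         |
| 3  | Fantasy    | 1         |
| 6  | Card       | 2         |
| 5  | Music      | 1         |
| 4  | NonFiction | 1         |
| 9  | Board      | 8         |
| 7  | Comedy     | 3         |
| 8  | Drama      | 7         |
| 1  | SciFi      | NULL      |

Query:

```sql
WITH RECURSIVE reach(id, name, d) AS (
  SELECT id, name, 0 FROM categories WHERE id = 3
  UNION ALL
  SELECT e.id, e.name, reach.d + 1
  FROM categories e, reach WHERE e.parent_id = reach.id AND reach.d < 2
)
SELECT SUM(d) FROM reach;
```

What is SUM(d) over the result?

3

Base: id=3 (Fantasy) at d 0.
Iteration 1: rows with parent_id in {3} -> Comedy (id 7, d 1).
Iteration 2: rows with parent_id in {7} -> Drama (id 8, d 2).
Iteration 3: d < 2 fails for all current rows; recursion stops.
SUM(d) = 0 + 1 + 2 = 3.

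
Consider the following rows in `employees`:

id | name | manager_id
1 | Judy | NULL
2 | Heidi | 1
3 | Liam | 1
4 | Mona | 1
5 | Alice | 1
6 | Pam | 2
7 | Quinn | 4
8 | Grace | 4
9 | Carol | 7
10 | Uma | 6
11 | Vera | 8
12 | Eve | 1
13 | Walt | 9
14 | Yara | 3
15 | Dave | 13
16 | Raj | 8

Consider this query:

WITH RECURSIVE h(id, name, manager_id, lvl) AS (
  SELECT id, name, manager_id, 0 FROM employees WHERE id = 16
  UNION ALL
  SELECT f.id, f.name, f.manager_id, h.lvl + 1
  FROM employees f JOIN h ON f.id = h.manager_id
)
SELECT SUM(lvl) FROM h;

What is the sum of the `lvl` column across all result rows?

Base: id=16 (Raj), manager_id=8, lvl 0.
Iteration 1: join on id=8 -> Grace (id 8, manager_id=4, lvl 1).
Iteration 2: join on id=4 -> Mona (id 4, manager_id=1, lvl 2).
Iteration 3: join on id=1 -> Judy (id 1, manager_id=NULL, lvl 3).
Iteration 4: manager_id is NULL; no match; recursion stops.
SUM(lvl) = 0 + 1 + 2 + 3 = 6.

6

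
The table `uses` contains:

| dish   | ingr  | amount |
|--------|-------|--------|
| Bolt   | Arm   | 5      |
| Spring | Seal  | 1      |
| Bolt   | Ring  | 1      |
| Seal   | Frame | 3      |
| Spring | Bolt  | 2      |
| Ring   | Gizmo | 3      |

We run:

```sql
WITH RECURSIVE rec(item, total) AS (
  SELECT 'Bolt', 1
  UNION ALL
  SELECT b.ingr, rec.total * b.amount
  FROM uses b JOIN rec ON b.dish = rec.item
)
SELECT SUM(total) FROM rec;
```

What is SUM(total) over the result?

Base: (Bolt, total=1).
Iteration 1: components of {Bolt} -> Arm = 1*5 = 5, Ring = 1*1 = 1.
Iteration 2: components of {Arm,Ring} -> Gizmo = 1*3 = 3.
Iteration 3: no further components; recursion stops.
SUM(total) = 1 + 1 + 5 + 3 = 10.

10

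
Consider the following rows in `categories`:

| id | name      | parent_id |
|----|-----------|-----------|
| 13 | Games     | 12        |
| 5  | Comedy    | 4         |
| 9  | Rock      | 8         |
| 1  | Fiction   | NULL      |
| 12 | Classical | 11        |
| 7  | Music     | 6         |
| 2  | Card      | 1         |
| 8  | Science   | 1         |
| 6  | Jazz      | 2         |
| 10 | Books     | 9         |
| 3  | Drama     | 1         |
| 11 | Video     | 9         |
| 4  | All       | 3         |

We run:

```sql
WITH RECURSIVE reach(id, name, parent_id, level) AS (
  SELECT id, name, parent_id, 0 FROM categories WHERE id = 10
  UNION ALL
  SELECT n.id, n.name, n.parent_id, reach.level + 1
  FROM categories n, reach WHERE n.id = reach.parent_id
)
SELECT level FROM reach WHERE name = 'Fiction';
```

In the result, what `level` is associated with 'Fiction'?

Base: id=10 (Books), parent_id=9, level 0.
Iteration 1: join on id=9 -> Rock (id 9, parent_id=8, level 1).
Iteration 2: join on id=8 -> Science (id 8, parent_id=1, level 2).
Iteration 3: join on id=1 -> Fiction (id 1, parent_id=NULL, level 3).
Iteration 4: parent_id is NULL; no match; recursion stops.

3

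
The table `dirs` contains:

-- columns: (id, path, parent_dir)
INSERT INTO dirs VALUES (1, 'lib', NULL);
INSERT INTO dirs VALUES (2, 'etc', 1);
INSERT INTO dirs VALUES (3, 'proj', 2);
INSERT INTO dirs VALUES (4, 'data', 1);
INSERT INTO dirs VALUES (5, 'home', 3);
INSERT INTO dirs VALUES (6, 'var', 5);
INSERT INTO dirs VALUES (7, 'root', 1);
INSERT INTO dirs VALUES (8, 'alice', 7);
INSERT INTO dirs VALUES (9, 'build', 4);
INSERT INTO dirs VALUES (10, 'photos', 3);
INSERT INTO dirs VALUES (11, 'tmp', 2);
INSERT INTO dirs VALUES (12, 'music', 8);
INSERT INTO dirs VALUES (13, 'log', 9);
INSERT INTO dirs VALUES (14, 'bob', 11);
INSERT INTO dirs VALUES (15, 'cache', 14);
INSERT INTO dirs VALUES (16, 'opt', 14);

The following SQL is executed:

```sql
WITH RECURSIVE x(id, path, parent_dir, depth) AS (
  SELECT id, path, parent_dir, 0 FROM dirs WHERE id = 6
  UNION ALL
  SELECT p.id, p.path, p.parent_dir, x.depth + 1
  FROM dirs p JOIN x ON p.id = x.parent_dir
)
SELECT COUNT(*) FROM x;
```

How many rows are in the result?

Base: id=6 (var), parent_dir=5, depth 0.
Iteration 1: join on id=5 -> home (id 5, parent_dir=3, depth 1).
Iteration 2: join on id=3 -> proj (id 3, parent_dir=2, depth 2).
Iteration 3: join on id=2 -> etc (id 2, parent_dir=1, depth 3).
Iteration 4: join on id=1 -> lib (id 1, parent_dir=NULL, depth 4).
Iteration 5: parent_dir is NULL; no match; recursion stops.
Total rows emitted: 5.

5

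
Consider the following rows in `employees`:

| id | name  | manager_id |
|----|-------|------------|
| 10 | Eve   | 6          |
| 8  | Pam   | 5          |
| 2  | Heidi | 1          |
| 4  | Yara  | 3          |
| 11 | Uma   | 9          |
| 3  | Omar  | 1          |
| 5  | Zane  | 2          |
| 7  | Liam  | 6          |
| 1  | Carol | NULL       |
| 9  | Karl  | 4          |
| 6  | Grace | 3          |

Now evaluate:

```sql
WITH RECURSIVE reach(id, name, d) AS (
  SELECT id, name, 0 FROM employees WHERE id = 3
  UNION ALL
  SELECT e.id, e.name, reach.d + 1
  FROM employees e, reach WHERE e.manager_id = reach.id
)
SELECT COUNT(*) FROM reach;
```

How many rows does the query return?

7

Base: id=3 (Omar) at d 0.
Iteration 1: rows with manager_id in {3} -> Yara (id 4, d 1), Grace (id 6, d 1).
Iteration 2: rows with manager_id in {4,6} -> Liam (id 7, d 2), Karl (id 9, d 2), Eve (id 10, d 2).
Iteration 3: rows with manager_id in {7,9,10} -> Uma (id 11, d 3).
Iteration 4: no rows with manager_id in {11}; recursion stops.
Total rows emitted: 7.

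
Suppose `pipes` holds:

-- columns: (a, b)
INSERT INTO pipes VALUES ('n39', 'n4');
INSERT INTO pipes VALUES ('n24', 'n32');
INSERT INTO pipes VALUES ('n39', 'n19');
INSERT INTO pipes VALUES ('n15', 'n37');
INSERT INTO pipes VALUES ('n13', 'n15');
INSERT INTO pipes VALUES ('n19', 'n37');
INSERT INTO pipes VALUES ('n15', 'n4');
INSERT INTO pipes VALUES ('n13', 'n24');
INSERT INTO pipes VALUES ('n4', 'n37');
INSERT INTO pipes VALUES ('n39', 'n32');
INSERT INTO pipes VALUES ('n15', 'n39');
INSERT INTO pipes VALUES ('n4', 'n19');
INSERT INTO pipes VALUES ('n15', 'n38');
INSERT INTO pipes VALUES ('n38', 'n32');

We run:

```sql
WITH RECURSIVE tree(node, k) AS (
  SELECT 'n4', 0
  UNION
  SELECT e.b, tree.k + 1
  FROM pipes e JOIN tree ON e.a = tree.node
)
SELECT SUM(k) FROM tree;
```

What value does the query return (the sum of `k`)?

4

Base: (n4, k=0).
Iteration 1: edges from {n4} -> (n19, k=1), (n37, k=1).
Iteration 2: edges from {n19,n37} -> (n37, k=2).
Iteration 3: no outgoing edges from {n37}; recursion stops.
SUM(k) = 0 + 1 + 1 + 2 = 4.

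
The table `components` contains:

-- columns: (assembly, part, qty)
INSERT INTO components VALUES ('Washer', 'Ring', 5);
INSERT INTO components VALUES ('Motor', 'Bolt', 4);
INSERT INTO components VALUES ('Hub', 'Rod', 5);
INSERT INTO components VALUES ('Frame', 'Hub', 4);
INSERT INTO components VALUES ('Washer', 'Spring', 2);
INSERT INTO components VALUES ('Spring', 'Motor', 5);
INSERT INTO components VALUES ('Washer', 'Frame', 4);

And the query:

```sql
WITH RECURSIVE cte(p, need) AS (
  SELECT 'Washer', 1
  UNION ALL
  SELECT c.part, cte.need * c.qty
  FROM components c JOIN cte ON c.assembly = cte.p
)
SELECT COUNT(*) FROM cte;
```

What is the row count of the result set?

Base: (Washer, need=1).
Iteration 1: components of {Washer} -> Frame = 1*4 = 4, Ring = 1*5 = 5, Spring = 1*2 = 2.
Iteration 2: components of {Frame,Ring,Spring} -> Hub = 4*4 = 16, Motor = 2*5 = 10.
Iteration 3: components of {Hub,Motor} -> Bolt = 10*4 = 40, Rod = 16*5 = 80.
Iteration 4: no further components; recursion stops.
Total rows emitted: 8.

8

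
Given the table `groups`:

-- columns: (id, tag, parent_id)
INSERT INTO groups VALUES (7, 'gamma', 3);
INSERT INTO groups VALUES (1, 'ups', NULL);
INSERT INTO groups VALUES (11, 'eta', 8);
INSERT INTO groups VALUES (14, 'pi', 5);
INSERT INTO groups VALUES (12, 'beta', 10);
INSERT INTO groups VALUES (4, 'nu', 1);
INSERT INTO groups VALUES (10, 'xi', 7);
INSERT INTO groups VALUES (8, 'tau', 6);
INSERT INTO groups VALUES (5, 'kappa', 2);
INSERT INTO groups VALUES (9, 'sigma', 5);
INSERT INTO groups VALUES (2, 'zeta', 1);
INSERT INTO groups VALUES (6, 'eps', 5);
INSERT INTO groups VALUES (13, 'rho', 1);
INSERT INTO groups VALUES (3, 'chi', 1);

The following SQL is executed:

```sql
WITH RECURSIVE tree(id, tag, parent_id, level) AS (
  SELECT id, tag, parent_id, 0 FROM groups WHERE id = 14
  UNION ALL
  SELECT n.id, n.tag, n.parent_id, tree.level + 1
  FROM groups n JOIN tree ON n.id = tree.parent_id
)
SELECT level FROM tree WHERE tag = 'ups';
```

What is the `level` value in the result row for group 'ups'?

Base: id=14 (pi), parent_id=5, level 0.
Iteration 1: join on id=5 -> kappa (id 5, parent_id=2, level 1).
Iteration 2: join on id=2 -> zeta (id 2, parent_id=1, level 2).
Iteration 3: join on id=1 -> ups (id 1, parent_id=NULL, level 3).
Iteration 4: parent_id is NULL; no match; recursion stops.

3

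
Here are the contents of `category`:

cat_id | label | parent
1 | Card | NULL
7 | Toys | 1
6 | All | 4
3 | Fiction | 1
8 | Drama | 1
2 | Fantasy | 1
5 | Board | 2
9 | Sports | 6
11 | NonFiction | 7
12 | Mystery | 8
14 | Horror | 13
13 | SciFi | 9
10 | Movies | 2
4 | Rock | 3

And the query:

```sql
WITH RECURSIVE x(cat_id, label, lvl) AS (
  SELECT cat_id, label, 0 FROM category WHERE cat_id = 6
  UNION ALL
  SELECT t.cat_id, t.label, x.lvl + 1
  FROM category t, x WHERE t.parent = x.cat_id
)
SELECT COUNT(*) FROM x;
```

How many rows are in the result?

4

Base: cat_id=6 (All) at lvl 0.
Iteration 1: rows with parent in {6} -> Sports (id 9, lvl 1).
Iteration 2: rows with parent in {9} -> SciFi (id 13, lvl 2).
Iteration 3: rows with parent in {13} -> Horror (id 14, lvl 3).
Iteration 4: no rows with parent in {14}; recursion stops.
Total rows emitted: 4.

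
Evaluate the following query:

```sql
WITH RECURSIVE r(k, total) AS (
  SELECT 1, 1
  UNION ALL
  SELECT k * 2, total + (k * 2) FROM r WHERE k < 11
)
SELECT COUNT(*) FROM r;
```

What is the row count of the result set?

5

Base: k=1, total=1.
Iteration 1: 1 < 11 holds -> k = 1 * 2 = 2, total = 1 + 2 = 3.
Iteration 2: 2 < 11 holds -> k = 2 * 2 = 4, total = 3 + 4 = 7.
Iteration 3: 4 < 11 holds -> k = 4 * 2 = 8, total = 7 + 8 = 15.
Iteration 4: 8 < 11 holds -> k = 8 * 2 = 16, total = 15 + 16 = 31.
Iteration 5: 16 < 11 fails; recursion stops.
Total rows emitted: 5.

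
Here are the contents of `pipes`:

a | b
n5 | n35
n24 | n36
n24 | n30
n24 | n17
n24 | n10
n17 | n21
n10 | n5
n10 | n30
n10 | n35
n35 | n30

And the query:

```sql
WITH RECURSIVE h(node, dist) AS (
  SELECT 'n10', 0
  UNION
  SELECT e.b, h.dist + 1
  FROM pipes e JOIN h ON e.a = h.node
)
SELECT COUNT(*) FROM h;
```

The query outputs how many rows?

7

Base: (n10, dist=0).
Iteration 1: edges from {n10} -> (n30, dist=1), (n35, dist=1), (n5, dist=1).
Iteration 2: edges from {n30,n35,n5} -> (n30, dist=2), (n35, dist=2).
Iteration 3: edges from {n30,n35} -> (n30, dist=3).
Iteration 4: no outgoing edges from {n30}; recursion stops.
Total rows emitted: 7.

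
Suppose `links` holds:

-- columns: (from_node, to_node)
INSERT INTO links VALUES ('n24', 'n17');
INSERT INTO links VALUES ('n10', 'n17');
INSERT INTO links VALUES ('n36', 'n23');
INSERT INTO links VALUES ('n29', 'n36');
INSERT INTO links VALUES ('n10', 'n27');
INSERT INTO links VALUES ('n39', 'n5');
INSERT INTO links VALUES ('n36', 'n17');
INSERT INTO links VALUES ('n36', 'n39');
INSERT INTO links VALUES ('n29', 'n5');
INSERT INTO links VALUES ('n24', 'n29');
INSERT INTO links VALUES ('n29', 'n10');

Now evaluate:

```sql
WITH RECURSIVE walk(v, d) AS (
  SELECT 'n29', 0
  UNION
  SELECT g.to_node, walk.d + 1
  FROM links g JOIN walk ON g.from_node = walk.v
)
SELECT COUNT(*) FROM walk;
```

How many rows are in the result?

9

Base: (n29, d=0).
Iteration 1: edges from {n29} -> (n10, d=1), (n36, d=1), (n5, d=1).
Iteration 2: edges from {n10,n36,n5} -> (n17, d=2), (n23, d=2), (n27, d=2), (n39, d=2). [UNION drops 1 duplicate row(s)]
Iteration 3: edges from {n17,n23,n27,n39} -> (n5, d=3).
Iteration 4: no outgoing edges from {n5}; recursion stops.
Total rows emitted: 9.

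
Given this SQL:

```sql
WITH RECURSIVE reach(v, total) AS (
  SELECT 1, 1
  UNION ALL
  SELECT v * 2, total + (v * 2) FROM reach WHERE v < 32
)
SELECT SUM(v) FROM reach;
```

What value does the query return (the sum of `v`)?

63

Base: v=1, total=1.
Iteration 1: 1 < 32 holds -> v = 1 * 2 = 2, total = 1 + 2 = 3.
Iteration 2: 2 < 32 holds -> v = 2 * 2 = 4, total = 3 + 4 = 7.
Iteration 3: 4 < 32 holds -> v = 4 * 2 = 8, total = 7 + 8 = 15.
Iteration 4: 8 < 32 holds -> v = 8 * 2 = 16, total = 15 + 16 = 31.
Iteration 5: 16 < 32 holds -> v = 16 * 2 = 32, total = 31 + 32 = 63.
Iteration 6: 32 < 32 fails; recursion stops.
SUM(v) = 1 + 2 + 4 + 8 + 16 + 32 = 63.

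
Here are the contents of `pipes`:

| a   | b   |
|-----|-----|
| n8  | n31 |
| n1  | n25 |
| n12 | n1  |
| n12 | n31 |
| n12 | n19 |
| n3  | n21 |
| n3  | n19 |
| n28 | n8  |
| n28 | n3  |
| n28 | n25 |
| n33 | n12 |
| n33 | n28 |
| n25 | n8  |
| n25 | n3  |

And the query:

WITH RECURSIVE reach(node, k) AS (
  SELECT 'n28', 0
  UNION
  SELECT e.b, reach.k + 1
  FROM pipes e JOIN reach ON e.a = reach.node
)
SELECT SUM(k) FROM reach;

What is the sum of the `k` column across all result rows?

Base: (n28, k=0).
Iteration 1: edges from {n28} -> (n25, k=1), (n3, k=1), (n8, k=1).
Iteration 2: edges from {n25,n3,n8} -> (n19, k=2), (n21, k=2), (n3, k=2), (n31, k=2), (n8, k=2).
Iteration 3: edges from {n19,n21,n3,n31,n8} -> (n19, k=3), (n21, k=3), (n31, k=3).
Iteration 4: no outgoing edges from {n19,n21,n31}; recursion stops.
SUM(k) = 0 + 1 + 1 + 1 + 2 + 2 + 2 + 2 + 2 + 3 + 3 + 3 = 22.

22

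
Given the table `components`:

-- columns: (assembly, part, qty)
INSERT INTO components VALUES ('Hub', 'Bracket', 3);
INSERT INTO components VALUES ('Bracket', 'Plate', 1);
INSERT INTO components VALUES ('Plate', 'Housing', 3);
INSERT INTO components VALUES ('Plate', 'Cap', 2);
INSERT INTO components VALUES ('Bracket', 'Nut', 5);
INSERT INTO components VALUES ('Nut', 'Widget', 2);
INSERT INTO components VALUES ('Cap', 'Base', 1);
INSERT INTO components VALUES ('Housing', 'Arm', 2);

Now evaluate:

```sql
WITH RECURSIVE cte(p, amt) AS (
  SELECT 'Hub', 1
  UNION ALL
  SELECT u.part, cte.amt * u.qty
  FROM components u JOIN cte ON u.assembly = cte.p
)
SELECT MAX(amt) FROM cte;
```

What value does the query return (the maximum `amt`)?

Base: (Hub, amt=1).
Iteration 1: components of {Hub} -> Bracket = 1*3 = 3.
Iteration 2: components of {Bracket} -> Nut = 3*5 = 15, Plate = 3*1 = 3.
Iteration 3: components of {Nut,Plate} -> Cap = 3*2 = 6, Housing = 3*3 = 9, Widget = 15*2 = 30.
Iteration 4: components of {Cap,Housing,Widget} -> Arm = 9*2 = 18, Base = 6*1 = 6.
Iteration 5: no further components; recursion stops.
amt values: 1, 3, 3, 15, 9, 6, 30, 18, 6; the maximum is 30.

30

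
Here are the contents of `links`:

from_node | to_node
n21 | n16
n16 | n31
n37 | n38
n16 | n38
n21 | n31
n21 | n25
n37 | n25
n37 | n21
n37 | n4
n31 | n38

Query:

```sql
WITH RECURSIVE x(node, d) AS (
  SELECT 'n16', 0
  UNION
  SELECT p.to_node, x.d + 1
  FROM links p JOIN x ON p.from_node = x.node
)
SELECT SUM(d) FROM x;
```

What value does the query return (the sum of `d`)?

Base: (n16, d=0).
Iteration 1: edges from {n16} -> (n31, d=1), (n38, d=1).
Iteration 2: edges from {n31,n38} -> (n38, d=2).
Iteration 3: no outgoing edges from {n38}; recursion stops.
SUM(d) = 0 + 1 + 1 + 2 = 4.

4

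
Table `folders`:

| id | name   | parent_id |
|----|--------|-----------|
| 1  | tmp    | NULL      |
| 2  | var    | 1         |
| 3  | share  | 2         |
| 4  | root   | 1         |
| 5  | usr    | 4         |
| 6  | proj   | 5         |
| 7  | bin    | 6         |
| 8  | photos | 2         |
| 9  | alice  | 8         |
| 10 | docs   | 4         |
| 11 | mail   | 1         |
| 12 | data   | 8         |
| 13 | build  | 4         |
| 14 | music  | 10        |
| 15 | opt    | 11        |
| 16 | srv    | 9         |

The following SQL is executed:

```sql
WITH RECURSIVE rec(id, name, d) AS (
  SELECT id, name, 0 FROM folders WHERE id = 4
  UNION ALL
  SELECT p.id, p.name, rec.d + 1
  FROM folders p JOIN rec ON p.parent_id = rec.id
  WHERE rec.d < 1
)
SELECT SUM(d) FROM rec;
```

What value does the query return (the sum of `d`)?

3

Base: id=4 (root) at d 0.
Iteration 1: rows with parent_id in {4} -> usr (id 5, d 1), docs (id 10, d 1), build (id 13, d 1).
Iteration 2: d < 1 fails for all current rows; recursion stops.
SUM(d) = 0 + 1 + 1 + 1 = 3.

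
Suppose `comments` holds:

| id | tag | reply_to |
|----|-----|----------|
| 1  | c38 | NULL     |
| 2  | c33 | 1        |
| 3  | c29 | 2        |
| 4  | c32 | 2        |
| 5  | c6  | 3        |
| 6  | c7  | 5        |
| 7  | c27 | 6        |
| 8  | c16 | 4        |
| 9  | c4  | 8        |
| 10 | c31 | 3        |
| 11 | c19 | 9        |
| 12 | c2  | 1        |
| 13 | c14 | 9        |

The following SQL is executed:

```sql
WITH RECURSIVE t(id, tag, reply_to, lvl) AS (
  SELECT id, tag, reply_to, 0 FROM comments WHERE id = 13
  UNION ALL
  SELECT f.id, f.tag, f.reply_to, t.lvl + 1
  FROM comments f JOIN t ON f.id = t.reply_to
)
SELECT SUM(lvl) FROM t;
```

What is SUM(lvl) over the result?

Base: id=13 (c14), reply_to=9, lvl 0.
Iteration 1: join on id=9 -> c4 (id 9, reply_to=8, lvl 1).
Iteration 2: join on id=8 -> c16 (id 8, reply_to=4, lvl 2).
Iteration 3: join on id=4 -> c32 (id 4, reply_to=2, lvl 3).
Iteration 4: join on id=2 -> c33 (id 2, reply_to=1, lvl 4).
Iteration 5: join on id=1 -> c38 (id 1, reply_to=NULL, lvl 5).
Iteration 6: reply_to is NULL; no match; recursion stops.
SUM(lvl) = 0 + 1 + 2 + 3 + 4 + 5 = 15.

15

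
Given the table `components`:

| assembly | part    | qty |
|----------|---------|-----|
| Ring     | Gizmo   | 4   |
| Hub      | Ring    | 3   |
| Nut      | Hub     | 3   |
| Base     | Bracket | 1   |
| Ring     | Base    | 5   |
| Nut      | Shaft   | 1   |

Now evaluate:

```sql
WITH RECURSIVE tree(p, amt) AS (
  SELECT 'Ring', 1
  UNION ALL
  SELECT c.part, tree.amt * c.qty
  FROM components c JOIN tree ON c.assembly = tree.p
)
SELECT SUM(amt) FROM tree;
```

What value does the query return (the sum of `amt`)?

15

Base: (Ring, amt=1).
Iteration 1: components of {Ring} -> Base = 1*5 = 5, Gizmo = 1*4 = 4.
Iteration 2: components of {Base,Gizmo} -> Bracket = 5*1 = 5.
Iteration 3: no further components; recursion stops.
SUM(amt) = 1 + 5 + 4 + 5 = 15.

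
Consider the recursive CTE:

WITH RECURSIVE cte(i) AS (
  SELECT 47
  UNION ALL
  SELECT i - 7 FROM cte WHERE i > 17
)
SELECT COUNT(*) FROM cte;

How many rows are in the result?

Base: i=47.
Iteration 1: 47 > 17 holds -> i = 47 - 7 = 40.
Iteration 2: 40 > 17 holds -> i = 40 - 7 = 33.
Iteration 3: 33 > 17 holds -> i = 33 - 7 = 26.
Iteration 4: 26 > 17 holds -> i = 26 - 7 = 19.
Iteration 5: 19 > 17 holds -> i = 19 - 7 = 12.
Iteration 6: 12 > 17 fails; recursion stops.
Total rows emitted: 6.

6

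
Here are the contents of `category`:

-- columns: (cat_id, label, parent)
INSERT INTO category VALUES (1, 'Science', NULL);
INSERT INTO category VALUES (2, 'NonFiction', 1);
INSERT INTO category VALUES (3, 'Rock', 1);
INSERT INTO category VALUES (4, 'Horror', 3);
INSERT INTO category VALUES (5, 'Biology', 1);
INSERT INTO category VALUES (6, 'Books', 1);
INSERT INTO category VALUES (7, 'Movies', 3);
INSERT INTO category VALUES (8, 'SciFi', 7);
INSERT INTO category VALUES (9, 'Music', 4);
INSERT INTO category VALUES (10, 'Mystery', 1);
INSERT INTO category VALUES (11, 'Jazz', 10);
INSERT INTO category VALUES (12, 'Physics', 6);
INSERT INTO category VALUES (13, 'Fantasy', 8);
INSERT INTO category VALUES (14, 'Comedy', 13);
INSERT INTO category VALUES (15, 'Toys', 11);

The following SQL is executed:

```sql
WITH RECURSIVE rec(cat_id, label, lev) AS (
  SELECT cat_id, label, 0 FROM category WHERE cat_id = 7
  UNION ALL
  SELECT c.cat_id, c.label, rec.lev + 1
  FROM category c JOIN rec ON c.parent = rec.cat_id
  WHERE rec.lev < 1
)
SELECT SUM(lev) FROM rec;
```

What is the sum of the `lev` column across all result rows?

1

Base: cat_id=7 (Movies) at lev 0.
Iteration 1: rows with parent in {7} -> SciFi (id 8, lev 1).
Iteration 2: lev < 1 fails for all current rows; recursion stops.
SUM(lev) = 0 + 1 = 1.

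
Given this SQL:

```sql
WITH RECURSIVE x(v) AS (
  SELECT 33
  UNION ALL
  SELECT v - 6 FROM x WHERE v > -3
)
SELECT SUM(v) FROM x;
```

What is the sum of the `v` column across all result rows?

105

Base: v=33.
Iteration 1: 33 > -3 holds -> v = 33 - 6 = 27.
Iteration 2: 27 > -3 holds -> v = 27 - 6 = 21.
Iteration 3: 21 > -3 holds -> v = 21 - 6 = 15.
Iteration 4: 15 > -3 holds -> v = 15 - 6 = 9.
Iteration 5: 9 > -3 holds -> v = 9 - 6 = 3.
Iteration 6: 3 > -3 holds -> v = 3 - 6 = -3.
Iteration 7: -3 > -3 fails; recursion stops.
SUM(v) = 33 + 27 + 21 + 15 + 9 + 3 + -3 = 105.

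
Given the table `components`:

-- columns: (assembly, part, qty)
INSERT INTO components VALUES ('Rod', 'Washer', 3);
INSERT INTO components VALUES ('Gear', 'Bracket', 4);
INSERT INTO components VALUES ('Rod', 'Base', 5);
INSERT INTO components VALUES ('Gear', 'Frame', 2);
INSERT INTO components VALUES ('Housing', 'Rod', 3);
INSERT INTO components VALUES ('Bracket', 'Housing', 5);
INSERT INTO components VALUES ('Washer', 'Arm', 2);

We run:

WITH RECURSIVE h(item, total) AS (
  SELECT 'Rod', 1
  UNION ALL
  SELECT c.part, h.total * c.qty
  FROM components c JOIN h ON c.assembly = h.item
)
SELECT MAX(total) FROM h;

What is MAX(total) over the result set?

6

Base: (Rod, total=1).
Iteration 1: components of {Rod} -> Base = 1*5 = 5, Washer = 1*3 = 3.
Iteration 2: components of {Base,Washer} -> Arm = 3*2 = 6.
Iteration 3: no further components; recursion stops.
total values: 1, 3, 5, 6; the maximum is 6.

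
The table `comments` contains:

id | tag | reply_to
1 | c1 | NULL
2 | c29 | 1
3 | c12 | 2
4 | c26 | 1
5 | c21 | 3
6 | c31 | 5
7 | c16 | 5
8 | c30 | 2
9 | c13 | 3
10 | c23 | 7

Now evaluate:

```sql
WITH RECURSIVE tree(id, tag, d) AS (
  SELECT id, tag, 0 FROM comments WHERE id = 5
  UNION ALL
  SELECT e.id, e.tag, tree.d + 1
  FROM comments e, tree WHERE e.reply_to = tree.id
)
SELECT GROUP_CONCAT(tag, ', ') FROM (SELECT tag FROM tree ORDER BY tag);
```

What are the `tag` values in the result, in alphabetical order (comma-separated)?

Base: id=5 (c21) at d 0.
Iteration 1: rows with reply_to in {5} -> c31 (id 6, d 1), c16 (id 7, d 1).
Iteration 2: rows with reply_to in {6,7} -> c23 (id 10, d 2).
Iteration 3: no rows with reply_to in {10}; recursion stops.

c16, c21, c23, c31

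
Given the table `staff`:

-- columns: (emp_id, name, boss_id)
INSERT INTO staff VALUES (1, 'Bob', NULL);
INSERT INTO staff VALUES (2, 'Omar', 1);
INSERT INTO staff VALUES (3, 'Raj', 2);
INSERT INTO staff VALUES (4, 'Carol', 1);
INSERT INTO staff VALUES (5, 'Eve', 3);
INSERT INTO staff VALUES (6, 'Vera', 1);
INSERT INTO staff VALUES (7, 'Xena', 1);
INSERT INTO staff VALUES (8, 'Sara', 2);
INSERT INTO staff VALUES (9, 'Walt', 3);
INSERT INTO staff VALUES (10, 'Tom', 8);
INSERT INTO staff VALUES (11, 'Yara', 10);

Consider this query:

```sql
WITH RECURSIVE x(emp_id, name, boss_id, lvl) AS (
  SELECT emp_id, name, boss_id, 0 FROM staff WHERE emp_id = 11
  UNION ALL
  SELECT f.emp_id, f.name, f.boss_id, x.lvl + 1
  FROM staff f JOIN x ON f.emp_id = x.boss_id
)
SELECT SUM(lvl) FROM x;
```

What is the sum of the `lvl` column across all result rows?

10

Base: emp_id=11 (Yara), boss_id=10, lvl 0.
Iteration 1: join on emp_id=10 -> Tom (id 10, boss_id=8, lvl 1).
Iteration 2: join on emp_id=8 -> Sara (id 8, boss_id=2, lvl 2).
Iteration 3: join on emp_id=2 -> Omar (id 2, boss_id=1, lvl 3).
Iteration 4: join on emp_id=1 -> Bob (id 1, boss_id=NULL, lvl 4).
Iteration 5: boss_id is NULL; no match; recursion stops.
SUM(lvl) = 0 + 1 + 2 + 3 + 4 = 10.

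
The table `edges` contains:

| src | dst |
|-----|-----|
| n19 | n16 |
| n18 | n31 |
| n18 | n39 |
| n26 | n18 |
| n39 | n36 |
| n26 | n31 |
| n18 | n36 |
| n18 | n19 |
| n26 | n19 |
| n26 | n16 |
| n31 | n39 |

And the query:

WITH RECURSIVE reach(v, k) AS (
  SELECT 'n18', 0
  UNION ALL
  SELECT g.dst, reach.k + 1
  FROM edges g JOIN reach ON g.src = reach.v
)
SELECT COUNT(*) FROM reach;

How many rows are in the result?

Base: (n18, k=0).
Iteration 1: edges from {n18} -> (n19, k=1), (n31, k=1), (n36, k=1), (n39, k=1).
Iteration 2: edges from {n19,n31,n36,n39} -> (n16, k=2), (n36, k=2), (n39, k=2).
Iteration 3: edges from {n16,n36,n39} -> (n36, k=3).
Iteration 4: no outgoing edges from {n36}; recursion stops.
Total rows emitted: 9.

9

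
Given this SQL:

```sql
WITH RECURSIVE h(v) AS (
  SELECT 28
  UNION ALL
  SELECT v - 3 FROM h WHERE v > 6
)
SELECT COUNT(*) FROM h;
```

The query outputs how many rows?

9

Base: v=28.
Iteration 1: 28 > 6 holds -> v = 28 - 3 = 25.
Iteration 2: 25 > 6 holds -> v = 25 - 3 = 22.
Iteration 3: 22 > 6 holds -> v = 22 - 3 = 19.
Iteration 4: 19 > 6 holds -> v = 19 - 3 = 16.
Iteration 5: 16 > 6 holds -> v = 16 - 3 = 13.
Iteration 6: 13 > 6 holds -> v = 13 - 3 = 10.
Iteration 7: 10 > 6 holds -> v = 10 - 3 = 7.
Iteration 8: 7 > 6 holds -> v = 7 - 3 = 4.
Iteration 9: 4 > 6 fails; recursion stops.
Total rows emitted: 9.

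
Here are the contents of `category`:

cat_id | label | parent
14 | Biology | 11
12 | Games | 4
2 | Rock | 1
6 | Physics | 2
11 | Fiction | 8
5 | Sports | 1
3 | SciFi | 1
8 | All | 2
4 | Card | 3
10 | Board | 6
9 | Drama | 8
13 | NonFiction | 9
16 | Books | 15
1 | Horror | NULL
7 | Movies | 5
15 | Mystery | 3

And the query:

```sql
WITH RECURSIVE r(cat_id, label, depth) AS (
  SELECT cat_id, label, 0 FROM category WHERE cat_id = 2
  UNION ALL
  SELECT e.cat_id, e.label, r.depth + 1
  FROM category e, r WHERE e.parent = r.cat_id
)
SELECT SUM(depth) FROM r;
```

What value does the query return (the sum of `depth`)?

14

Base: cat_id=2 (Rock) at depth 0.
Iteration 1: rows with parent in {2} -> Physics (id 6, depth 1), All (id 8, depth 1).
Iteration 2: rows with parent in {6,8} -> Drama (id 9, depth 2), Board (id 10, depth 2), Fiction (id 11, depth 2).
Iteration 3: rows with parent in {9,10,11} -> NonFiction (id 13, depth 3), Biology (id 14, depth 3).
Iteration 4: no rows with parent in {13,14}; recursion stops.
SUM(depth) = 0 + 1 + 1 + 2 + 2 + 2 + 3 + 3 = 14.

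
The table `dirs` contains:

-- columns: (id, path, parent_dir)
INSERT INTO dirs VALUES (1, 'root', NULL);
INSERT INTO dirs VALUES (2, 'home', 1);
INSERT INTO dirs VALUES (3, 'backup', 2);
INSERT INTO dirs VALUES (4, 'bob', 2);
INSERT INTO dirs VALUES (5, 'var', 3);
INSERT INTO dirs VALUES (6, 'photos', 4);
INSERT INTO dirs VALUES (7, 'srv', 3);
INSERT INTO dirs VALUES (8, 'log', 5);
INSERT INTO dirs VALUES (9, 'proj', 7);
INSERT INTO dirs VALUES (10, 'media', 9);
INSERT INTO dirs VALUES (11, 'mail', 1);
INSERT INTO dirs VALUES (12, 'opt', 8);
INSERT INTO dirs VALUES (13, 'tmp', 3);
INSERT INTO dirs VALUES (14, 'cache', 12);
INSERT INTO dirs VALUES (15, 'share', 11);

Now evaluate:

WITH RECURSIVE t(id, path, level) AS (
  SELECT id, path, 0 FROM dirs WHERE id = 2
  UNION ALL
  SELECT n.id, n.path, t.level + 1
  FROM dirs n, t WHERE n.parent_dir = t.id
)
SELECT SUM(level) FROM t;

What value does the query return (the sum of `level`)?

Base: id=2 (home) at level 0.
Iteration 1: rows with parent_dir in {2} -> backup (id 3, level 1), bob (id 4, level 1).
Iteration 2: rows with parent_dir in {3,4} -> var (id 5, level 2), photos (id 6, level 2), srv (id 7, level 2), tmp (id 13, level 2).
Iteration 3: rows with parent_dir in {5,6,7,13} -> log (id 8, level 3), proj (id 9, level 3).
Iteration 4: rows with parent_dir in {8,9} -> media (id 10, level 4), opt (id 12, level 4).
Iteration 5: rows with parent_dir in {10,12} -> cache (id 14, level 5).
Iteration 6: no rows with parent_dir in {14}; recursion stops.
SUM(level) = 0 + 1 + 1 + 2 + 2 + 2 + 2 + 3 + 3 + 4 + 4 + 5 = 29.

29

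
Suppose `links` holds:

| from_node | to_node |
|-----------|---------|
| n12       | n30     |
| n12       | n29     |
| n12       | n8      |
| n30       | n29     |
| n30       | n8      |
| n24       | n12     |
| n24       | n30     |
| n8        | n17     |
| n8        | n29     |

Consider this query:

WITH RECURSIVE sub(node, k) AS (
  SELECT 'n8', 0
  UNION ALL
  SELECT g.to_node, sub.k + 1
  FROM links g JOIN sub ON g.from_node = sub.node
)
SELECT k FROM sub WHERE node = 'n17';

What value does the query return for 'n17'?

1

Base: (n8, k=0).
Iteration 1: edges from {n8} -> (n17, k=1), (n29, k=1).
Iteration 2: no outgoing edges from {n17,n29}; recursion stops.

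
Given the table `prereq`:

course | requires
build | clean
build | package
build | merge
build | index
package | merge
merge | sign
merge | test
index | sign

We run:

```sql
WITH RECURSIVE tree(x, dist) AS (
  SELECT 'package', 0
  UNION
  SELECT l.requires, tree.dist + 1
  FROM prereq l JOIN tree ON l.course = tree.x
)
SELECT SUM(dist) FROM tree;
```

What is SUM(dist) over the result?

Base: (package, dist=0).
Iteration 1: edges from {package} -> (merge, dist=1).
Iteration 2: edges from {merge} -> (sign, dist=2), (test, dist=2).
Iteration 3: no outgoing edges from {sign,test}; recursion stops.
SUM(dist) = 0 + 1 + 2 + 2 = 5.

5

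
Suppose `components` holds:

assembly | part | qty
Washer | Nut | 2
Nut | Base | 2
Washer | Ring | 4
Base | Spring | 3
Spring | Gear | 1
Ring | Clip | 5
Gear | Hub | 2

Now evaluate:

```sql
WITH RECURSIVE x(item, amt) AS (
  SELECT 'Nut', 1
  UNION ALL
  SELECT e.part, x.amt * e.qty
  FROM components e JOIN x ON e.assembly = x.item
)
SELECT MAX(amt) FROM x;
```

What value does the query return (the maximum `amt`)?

12

Base: (Nut, amt=1).
Iteration 1: components of {Nut} -> Base = 1*2 = 2.
Iteration 2: components of {Base} -> Spring = 2*3 = 6.
Iteration 3: components of {Spring} -> Gear = 6*1 = 6.
Iteration 4: components of {Gear} -> Hub = 6*2 = 12.
Iteration 5: no further components; recursion stops.
amt values: 1, 2, 6, 6, 12; the maximum is 12.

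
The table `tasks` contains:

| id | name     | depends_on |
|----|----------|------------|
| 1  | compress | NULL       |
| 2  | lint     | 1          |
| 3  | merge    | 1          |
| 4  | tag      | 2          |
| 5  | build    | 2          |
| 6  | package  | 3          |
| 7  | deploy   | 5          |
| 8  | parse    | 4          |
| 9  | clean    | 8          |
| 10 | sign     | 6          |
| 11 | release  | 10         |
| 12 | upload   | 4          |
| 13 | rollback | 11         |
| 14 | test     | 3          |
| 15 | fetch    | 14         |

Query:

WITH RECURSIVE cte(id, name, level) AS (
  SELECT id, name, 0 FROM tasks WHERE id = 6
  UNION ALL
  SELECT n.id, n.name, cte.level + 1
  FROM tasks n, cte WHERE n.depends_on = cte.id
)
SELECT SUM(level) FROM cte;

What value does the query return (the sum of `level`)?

Base: id=6 (package) at level 0.
Iteration 1: rows with depends_on in {6} -> sign (id 10, level 1).
Iteration 2: rows with depends_on in {10} -> release (id 11, level 2).
Iteration 3: rows with depends_on in {11} -> rollback (id 13, level 3).
Iteration 4: no rows with depends_on in {13}; recursion stops.
SUM(level) = 0 + 1 + 2 + 3 = 6.

6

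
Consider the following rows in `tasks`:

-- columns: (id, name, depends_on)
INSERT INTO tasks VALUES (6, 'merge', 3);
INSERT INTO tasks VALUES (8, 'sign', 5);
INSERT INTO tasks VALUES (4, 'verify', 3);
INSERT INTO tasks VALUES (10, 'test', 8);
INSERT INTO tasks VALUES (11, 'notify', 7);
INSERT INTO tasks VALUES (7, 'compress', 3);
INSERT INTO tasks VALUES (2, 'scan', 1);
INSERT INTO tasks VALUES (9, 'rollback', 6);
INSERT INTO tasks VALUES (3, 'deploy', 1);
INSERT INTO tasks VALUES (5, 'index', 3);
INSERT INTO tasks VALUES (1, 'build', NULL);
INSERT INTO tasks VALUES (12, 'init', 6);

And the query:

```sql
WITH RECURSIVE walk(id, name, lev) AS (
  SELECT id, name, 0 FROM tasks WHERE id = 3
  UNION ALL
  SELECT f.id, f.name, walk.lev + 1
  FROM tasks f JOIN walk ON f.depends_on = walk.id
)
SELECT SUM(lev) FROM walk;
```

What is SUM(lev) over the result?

15

Base: id=3 (deploy) at lev 0.
Iteration 1: rows with depends_on in {3} -> verify (id 4, lev 1), index (id 5, lev 1), merge (id 6, lev 1), compress (id 7, lev 1).
Iteration 2: rows with depends_on in {4,5,6,7} -> sign (id 8, lev 2), rollback (id 9, lev 2), notify (id 11, lev 2), init (id 12, lev 2).
Iteration 3: rows with depends_on in {8,9,11,12} -> test (id 10, lev 3).
Iteration 4: no rows with depends_on in {10}; recursion stops.
SUM(lev) = 0 + 1 + 1 + 1 + 1 + 2 + 2 + 2 + 2 + 3 = 15.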